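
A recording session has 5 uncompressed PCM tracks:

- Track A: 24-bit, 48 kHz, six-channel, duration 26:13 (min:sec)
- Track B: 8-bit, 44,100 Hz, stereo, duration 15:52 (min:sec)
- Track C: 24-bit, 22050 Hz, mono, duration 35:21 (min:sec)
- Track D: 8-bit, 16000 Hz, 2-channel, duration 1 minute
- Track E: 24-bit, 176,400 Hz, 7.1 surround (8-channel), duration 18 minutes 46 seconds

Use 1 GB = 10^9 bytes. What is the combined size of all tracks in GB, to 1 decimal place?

6.4 GB

Track A: 26:13 (min:sec) = 1,573 s; 48,000 × 1,573 × 3 × 6 = 1,359,072,000 bytes.
Track B: 15:52 (min:sec) = 952 s; 44,100 × 952 × 1 × 2 = 83,966,400 bytes.
Track C: 35:21 (min:sec) = 2,121 s; 22,050 × 2,121 × 3 × 1 = 140,304,150 bytes.
Track D: 1 minute = 60 s; 16,000 × 60 × 1 × 2 = 1,920,000 bytes.
Track E: 18 minutes 46 seconds = 1,126 s; 176,400 × 1,126 × 3 × 8 = 4,767,033,600 bytes.
Total = 6,352,296,150 bytes = 6.4 GB.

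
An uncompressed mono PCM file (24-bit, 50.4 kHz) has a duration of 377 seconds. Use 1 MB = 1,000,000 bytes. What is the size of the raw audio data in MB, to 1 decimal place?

57.0 MB

Bytes = 50,400 samples/s × 377 s × 3 bytes/sample × 1 ch = 57,002,400 bytes.
57,002,400 / 1,000,000 = 57.0 MB.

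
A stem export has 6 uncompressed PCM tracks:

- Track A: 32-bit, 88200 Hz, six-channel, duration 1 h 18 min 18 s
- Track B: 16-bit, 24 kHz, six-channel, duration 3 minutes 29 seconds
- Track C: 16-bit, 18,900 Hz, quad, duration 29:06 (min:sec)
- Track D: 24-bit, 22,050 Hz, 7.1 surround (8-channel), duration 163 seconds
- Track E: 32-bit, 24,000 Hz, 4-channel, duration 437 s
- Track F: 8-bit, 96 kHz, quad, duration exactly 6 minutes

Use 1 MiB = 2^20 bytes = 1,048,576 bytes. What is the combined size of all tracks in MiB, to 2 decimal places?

Track A: 1 h 18 min 18 s = 4,698 s; 88,200 × 4,698 × 4 × 6 = 9,944,726,400 bytes.
Track B: 3 minutes 29 seconds = 209 s; 24,000 × 209 × 2 × 6 = 60,192,000 bytes.
Track C: 29:06 (min:sec) = 1,746 s; 18,900 × 1,746 × 2 × 4 = 263,995,200 bytes.
Track D: 22,050 × 163 × 3 × 8 = 86,259,600 bytes.
Track E: 24,000 × 437 × 4 × 4 = 167,808,000 bytes.
Track F: exactly 6 minutes = 360 s; 96,000 × 360 × 1 × 4 = 138,240,000 bytes.
Total = 10,661,221,200 bytes = 10167.33 MiB.

10167.33 MiB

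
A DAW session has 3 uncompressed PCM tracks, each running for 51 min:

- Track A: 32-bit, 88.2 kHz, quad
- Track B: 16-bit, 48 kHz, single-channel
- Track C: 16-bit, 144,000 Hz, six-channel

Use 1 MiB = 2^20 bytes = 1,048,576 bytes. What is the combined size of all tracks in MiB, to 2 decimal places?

9441.10 MiB

51 min = 3,060 s.
Track A: 88,200 × 3,060 × 4 × 4 = 4,318,272,000 bytes.
Track B: 48,000 × 3,060 × 2 × 1 = 293,760,000 bytes.
Track C: 144,000 × 3,060 × 2 × 6 = 5,287,680,000 bytes.
Total = 9,899,712,000 bytes = 9441.10 MiB.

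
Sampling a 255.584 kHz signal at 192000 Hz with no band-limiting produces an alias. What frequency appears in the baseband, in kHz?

Nyquist = 192,000/2 = 96,000 Hz; 255,584 Hz exceeds it.
Alias = |255,584 − 1×192,000| = |255,584 − 192,000| = 63,584 Hz = 63.584 kHz.

63.584 kHz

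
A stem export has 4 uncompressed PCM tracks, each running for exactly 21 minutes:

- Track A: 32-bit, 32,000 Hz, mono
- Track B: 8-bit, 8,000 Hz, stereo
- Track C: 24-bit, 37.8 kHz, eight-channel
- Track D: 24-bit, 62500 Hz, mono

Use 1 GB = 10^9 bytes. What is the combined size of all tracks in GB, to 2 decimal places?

exactly 21 minutes = 1,260 s.
Track A: 32,000 × 1,260 × 4 × 1 = 161,280,000 bytes.
Track B: 8,000 × 1,260 × 1 × 2 = 20,160,000 bytes.
Track C: 37,800 × 1,260 × 3 × 8 = 1,143,072,000 bytes.
Track D: 62,500 × 1,260 × 3 × 1 = 236,250,000 bytes.
Total = 1,560,762,000 bytes = 1.56 GB.

1.56 GB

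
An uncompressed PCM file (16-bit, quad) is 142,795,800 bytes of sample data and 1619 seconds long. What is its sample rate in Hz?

11,025 Hz

Bytes = sample_rate × seconds × bytes_per_sample × channels.
sample_rate = 142,795,800 / (1,619 × 2 × 4) = 142,795,800 / 12,952 = 11,025 Hz.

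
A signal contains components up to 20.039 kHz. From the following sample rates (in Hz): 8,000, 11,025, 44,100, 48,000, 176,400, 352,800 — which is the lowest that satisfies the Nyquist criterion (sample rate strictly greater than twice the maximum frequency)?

Need sample rate > 2 × 20,039 = 40,078 Hz.
Lowest listed rate above 40,078 Hz is 44,100 Hz.

44,100 Hz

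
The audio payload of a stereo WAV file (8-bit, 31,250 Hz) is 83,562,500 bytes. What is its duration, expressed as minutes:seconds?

22:17

Byte rate = 31,250 × 1 × 2 = 62,500 bytes/s.
Duration = 83,562,500 / 62,500 = 1,337 s.
1,337 s = 22:17.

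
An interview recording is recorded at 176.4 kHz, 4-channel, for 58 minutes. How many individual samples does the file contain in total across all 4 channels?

2,455,488,000 samples

58 minutes = 3,480 s.
176,400 × 3,480 s × 4 ch = 2,455,488,000 samples.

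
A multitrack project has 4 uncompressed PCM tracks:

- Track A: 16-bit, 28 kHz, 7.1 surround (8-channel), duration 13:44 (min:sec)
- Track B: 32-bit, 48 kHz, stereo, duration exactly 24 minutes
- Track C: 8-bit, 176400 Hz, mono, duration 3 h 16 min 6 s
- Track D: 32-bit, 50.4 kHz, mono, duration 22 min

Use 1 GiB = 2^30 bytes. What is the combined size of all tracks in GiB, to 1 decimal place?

Track A: 13:44 (min:sec) = 824 s; 28,000 × 824 × 2 × 8 = 369,152,000 bytes.
Track B: exactly 24 minutes = 1,440 s; 48,000 × 1,440 × 4 × 2 = 552,960,000 bytes.
Track C: 3 h 16 min 6 s = 11,766 s; 176,400 × 11,766 × 1 × 1 = 2,075,522,400 bytes.
Track D: 22 min = 1,320 s; 50,400 × 1,320 × 4 × 1 = 266,112,000 bytes.
Total = 3,263,746,400 bytes = 3.0 GiB.

3.0 GiB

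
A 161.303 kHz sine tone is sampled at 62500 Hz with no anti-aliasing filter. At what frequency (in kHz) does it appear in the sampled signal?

26.197 kHz

Nyquist = 62,500/2 = 31,250 Hz; 161,303 Hz exceeds it.
Alias = |161,303 − 3×62,500| = |161,303 − 187,500| = 26,197 Hz = 26.197 kHz.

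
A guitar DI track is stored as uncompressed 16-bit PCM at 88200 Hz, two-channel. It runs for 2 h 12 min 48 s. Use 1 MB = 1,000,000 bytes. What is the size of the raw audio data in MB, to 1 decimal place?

Duration = 2 h 12 min 48 s = 7,968 s.
Bytes = 88,200 samples/s × 7,968 s × 2 bytes/sample × 2 ch = 2,811,110,400 bytes.
2,811,110,400 / 1,000,000 = 2811.1 MB.

2811.1 MB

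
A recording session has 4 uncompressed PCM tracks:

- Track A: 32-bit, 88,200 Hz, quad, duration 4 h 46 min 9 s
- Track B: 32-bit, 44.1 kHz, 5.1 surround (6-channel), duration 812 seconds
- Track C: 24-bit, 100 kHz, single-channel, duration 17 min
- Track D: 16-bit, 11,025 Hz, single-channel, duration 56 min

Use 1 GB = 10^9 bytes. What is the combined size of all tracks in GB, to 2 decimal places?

25.47 GB

Track A: 4 h 46 min 9 s = 17,169 s; 88,200 × 17,169 × 4 × 4 = 24,228,892,800 bytes.
Track B: 44,100 × 812 × 4 × 6 = 859,420,800 bytes.
Track C: 17 min = 1,020 s; 100,000 × 1,020 × 3 × 1 = 306,000,000 bytes.
Track D: 56 min = 3,360 s; 11,025 × 3,360 × 2 × 1 = 74,088,000 bytes.
Total = 25,468,401,600 bytes = 25.47 GB.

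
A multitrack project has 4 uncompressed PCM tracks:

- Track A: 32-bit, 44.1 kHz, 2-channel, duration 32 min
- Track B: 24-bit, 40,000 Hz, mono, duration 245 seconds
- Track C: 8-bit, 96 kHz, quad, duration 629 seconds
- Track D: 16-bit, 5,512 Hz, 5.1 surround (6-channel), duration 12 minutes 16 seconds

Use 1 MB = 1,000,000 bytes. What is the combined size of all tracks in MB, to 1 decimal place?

997.0 MB

Track A: 32 min = 1,920 s; 44,100 × 1,920 × 4 × 2 = 677,376,000 bytes.
Track B: 40,000 × 245 × 3 × 1 = 29,400,000 bytes.
Track C: 96,000 × 629 × 1 × 4 = 241,536,000 bytes.
Track D: 12 minutes 16 seconds = 736 s; 5,512 × 736 × 2 × 6 = 48,681,984 bytes.
Total = 996,993,984 bytes = 997.0 MB.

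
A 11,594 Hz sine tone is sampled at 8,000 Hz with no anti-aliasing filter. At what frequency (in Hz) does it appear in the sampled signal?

3,594 Hz

Nyquist = 8,000/2 = 4,000 Hz; 11,594 Hz exceeds it.
Alias = |11,594 − 1×8,000| = |11,594 − 8,000| = 3,594 Hz.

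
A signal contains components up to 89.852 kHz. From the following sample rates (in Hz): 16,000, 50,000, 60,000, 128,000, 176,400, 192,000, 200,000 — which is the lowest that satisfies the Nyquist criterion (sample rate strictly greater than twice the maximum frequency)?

192,000 Hz

Need sample rate > 2 × 89,852 = 179,704 Hz.
Lowest listed rate above 179,704 Hz is 192,000 Hz.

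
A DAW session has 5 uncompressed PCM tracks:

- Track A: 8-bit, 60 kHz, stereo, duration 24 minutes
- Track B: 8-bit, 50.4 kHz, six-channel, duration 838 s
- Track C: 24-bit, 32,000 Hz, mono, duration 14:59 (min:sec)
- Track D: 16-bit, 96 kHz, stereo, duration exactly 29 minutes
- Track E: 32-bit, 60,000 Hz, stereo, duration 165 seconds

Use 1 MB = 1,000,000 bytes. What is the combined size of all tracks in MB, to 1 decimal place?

1259.9 MB

Track A: 24 minutes = 1,440 s; 60,000 × 1,440 × 1 × 2 = 172,800,000 bytes.
Track B: 50,400 × 838 × 1 × 6 = 253,411,200 bytes.
Track C: 14:59 (min:sec) = 899 s; 32,000 × 899 × 3 × 1 = 86,304,000 bytes.
Track D: exactly 29 minutes = 1,740 s; 96,000 × 1,740 × 2 × 2 = 668,160,000 bytes.
Track E: 60,000 × 165 × 4 × 2 = 79,200,000 bytes.
Total = 1,259,875,200 bytes = 1259.9 MB.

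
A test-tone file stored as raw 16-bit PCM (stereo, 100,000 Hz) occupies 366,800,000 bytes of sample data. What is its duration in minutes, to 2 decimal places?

Byte rate = 100,000 × 2 × 2 = 400,000 bytes/s.
Duration = 366,800,000 / 400,000 = 917 s.
917 s / 60 = 15.28 minutes.

15.28 minutes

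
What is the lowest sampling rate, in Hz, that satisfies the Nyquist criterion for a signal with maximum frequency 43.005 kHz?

86,010 Hz

Minimum sample rate = 2 × 43,005 Hz = 86,010 Hz.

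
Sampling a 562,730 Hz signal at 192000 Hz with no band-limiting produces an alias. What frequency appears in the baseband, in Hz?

13,270 Hz

Nyquist = 192,000/2 = 96,000 Hz; 562,730 Hz exceeds it.
Alias = |562,730 − 3×192,000| = |562,730 − 576,000| = 13,270 Hz.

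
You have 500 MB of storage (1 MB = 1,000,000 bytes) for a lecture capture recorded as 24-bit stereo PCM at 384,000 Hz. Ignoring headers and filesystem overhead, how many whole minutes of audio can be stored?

Uncompressed byte rate = 384,000 × 3 × 2 = 2,304,000 bytes/s.
Capacity = 500 × 1,000,000 = 500,000,000 bytes.
500,000,000 / 2,304,000 ≈ 217.01 s → 3 minutes.

3 minutes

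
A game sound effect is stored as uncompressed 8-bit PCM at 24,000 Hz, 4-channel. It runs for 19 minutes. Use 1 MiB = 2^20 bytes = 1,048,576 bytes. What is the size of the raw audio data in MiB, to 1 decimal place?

104.4 MiB

Duration = 19 minutes = 1,140 s.
Bytes = 24,000 samples/s × 1,140 s × 1 bytes/sample × 4 ch = 109,440,000 bytes.
109,440,000 / 1,048,576 = 104.4 MiB.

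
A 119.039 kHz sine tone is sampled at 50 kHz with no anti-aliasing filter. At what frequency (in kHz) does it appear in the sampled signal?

Nyquist = 50,000/2 = 25,000 Hz; 119,039 Hz exceeds it.
Alias = |119,039 − 2×50,000| = |119,039 − 100,000| = 19,039 Hz = 19.039 kHz.

19.039 kHz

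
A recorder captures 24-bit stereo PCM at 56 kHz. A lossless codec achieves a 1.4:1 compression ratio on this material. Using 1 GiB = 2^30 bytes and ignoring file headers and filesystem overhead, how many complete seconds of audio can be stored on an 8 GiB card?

Uncompressed byte rate = 56,000 × 3 × 2 = 336,000 bytes/s.
After 1.4:1 compression, effective rate ≈ 240000 bytes/s.
Capacity = 8 × 1,073,741,824 = 8,589,934,592 bytes.
8,589,934,592 / effective rate ≈ 35791.39 s → 35,791 seconds.

35,791 seconds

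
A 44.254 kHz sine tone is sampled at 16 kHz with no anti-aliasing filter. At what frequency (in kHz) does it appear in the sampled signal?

Nyquist = 16,000/2 = 8,000 Hz; 44,254 Hz exceeds it.
Alias = |44,254 − 3×16,000| = |44,254 − 48,000| = 3,746 Hz = 3.746 kHz.

3.746 kHz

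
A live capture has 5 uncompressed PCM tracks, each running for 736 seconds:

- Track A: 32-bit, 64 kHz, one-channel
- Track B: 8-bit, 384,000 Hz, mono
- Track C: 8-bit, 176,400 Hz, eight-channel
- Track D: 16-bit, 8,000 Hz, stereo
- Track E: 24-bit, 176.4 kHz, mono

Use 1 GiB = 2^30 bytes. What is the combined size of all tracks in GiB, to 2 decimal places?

1.79 GiB

Track A: 64,000 × 736 × 4 × 1 = 188,416,000 bytes.
Track B: 384,000 × 736 × 1 × 1 = 282,624,000 bytes.
Track C: 176,400 × 736 × 1 × 8 = 1,038,643,200 bytes.
Track D: 8,000 × 736 × 2 × 2 = 23,552,000 bytes.
Track E: 176,400 × 736 × 3 × 1 = 389,491,200 bytes.
Total = 1,922,726,400 bytes = 1.79 GiB.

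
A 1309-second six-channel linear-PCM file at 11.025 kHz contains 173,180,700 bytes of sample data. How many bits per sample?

16 bits

Bytes per sample = 173,180,700 / (11,025 × 1,309 × 6) = 173,180,700 / 86,590,350 = 2.
Bit depth = 2 × 8 = 16 bits.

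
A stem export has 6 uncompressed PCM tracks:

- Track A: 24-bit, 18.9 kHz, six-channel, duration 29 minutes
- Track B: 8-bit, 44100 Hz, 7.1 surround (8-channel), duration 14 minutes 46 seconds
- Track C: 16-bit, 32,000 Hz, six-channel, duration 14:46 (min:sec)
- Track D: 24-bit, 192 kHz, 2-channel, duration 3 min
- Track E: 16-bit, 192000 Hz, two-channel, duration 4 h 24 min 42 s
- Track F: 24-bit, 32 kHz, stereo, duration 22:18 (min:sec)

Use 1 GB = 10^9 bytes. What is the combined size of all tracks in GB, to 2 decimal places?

13.91 GB

Track A: 29 minutes = 1,740 s; 18,900 × 1,740 × 3 × 6 = 591,948,000 bytes.
Track B: 14 minutes 46 seconds = 886 s; 44,100 × 886 × 1 × 8 = 312,580,800 bytes.
Track C: 14:46 (min:sec) = 886 s; 32,000 × 886 × 2 × 6 = 340,224,000 bytes.
Track D: 3 min = 180 s; 192,000 × 180 × 3 × 2 = 207,360,000 bytes.
Track E: 4 h 24 min 42 s = 15,882 s; 192,000 × 15,882 × 2 × 2 = 12,197,376,000 bytes.
Track F: 22:18 (min:sec) = 1,338 s; 32,000 × 1,338 × 3 × 2 = 256,896,000 bytes.
Total = 13,906,384,800 bytes = 13.91 GB.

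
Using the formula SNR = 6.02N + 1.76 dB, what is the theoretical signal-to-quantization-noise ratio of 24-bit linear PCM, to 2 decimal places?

6.02 × 24 + 1.76 = 146.24 dB.

146.24 dB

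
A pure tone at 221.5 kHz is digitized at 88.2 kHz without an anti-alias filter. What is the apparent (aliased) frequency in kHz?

Nyquist = 88,200/2 = 44,100 Hz; 221,500 Hz exceeds it.
Alias = |221,500 − 3×88,200| = |221,500 − 264,600| = 43,100 Hz = 43.1 kHz.

43.1 kHz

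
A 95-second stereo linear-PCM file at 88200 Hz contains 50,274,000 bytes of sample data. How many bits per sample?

Bytes per sample = 50,274,000 / (88,200 × 95 × 2) = 50,274,000 / 16,758,000 = 3.
Bit depth = 3 × 8 = 24 bits.

24 bits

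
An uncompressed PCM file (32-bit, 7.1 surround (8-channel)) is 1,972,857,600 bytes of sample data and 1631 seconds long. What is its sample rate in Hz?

Bytes = sample_rate × seconds × bytes_per_sample × channels.
sample_rate = 1,972,857,600 / (1,631 × 4 × 8) = 1,972,857,600 / 52,192 = 37,800 Hz.

37,800 Hz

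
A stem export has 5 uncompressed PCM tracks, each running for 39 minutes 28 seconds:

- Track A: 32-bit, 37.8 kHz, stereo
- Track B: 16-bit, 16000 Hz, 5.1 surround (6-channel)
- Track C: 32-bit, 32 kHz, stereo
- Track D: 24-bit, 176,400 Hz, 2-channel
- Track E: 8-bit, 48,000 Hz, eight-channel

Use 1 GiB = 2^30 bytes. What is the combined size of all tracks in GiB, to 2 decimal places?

39 minutes 28 seconds = 2,368 s.
Track A: 37,800 × 2,368 × 4 × 2 = 716,083,200 bytes.
Track B: 16,000 × 2,368 × 2 × 6 = 454,656,000 bytes.
Track C: 32,000 × 2,368 × 4 × 2 = 606,208,000 bytes.
Track D: 176,400 × 2,368 × 3 × 2 = 2,506,291,200 bytes.
Track E: 48,000 × 2,368 × 1 × 8 = 909,312,000 bytes.
Total = 5,192,550,400 bytes = 4.84 GiB.

4.84 GiB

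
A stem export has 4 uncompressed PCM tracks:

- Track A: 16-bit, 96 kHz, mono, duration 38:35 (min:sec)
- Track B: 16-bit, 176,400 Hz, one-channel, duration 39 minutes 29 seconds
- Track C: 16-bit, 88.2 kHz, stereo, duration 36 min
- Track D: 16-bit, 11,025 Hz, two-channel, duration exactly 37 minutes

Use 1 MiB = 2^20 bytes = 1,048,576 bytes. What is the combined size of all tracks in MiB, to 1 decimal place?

Track A: 38:35 (min:sec) = 2,315 s; 96,000 × 2,315 × 2 × 1 = 444,480,000 bytes.
Track B: 39 minutes 29 seconds = 2,369 s; 176,400 × 2,369 × 2 × 1 = 835,783,200 bytes.
Track C: 36 min = 2,160 s; 88,200 × 2,160 × 2 × 2 = 762,048,000 bytes.
Track D: exactly 37 minutes = 2,220 s; 11,025 × 2,220 × 2 × 2 = 97,902,000 bytes.
Total = 2,140,213,200 bytes = 2041.1 MiB.

2041.1 MiB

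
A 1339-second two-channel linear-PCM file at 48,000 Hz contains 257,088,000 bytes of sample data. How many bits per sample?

Bytes per sample = 257,088,000 / (48,000 × 1,339 × 2) = 257,088,000 / 128,544,000 = 2.
Bit depth = 2 × 8 = 16 bits.

16 bits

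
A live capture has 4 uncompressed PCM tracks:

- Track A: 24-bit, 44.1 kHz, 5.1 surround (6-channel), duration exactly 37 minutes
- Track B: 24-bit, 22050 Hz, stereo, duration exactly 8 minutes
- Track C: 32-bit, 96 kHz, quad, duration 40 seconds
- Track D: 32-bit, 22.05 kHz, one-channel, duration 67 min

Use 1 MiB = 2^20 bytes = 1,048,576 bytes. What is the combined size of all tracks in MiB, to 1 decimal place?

Track A: exactly 37 minutes = 2,220 s; 44,100 × 2,220 × 3 × 6 = 1,762,236,000 bytes.
Track B: exactly 8 minutes = 480 s; 22,050 × 480 × 3 × 2 = 63,504,000 bytes.
Track C: 96,000 × 40 × 4 × 4 = 61,440,000 bytes.
Track D: 67 min = 4,020 s; 22,050 × 4,020 × 4 × 1 = 354,564,000 bytes.
Total = 2,241,744,000 bytes = 2137.9 MiB.

2137.9 MiB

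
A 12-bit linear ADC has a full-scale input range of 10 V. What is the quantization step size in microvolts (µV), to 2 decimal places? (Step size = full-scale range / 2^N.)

2441.41 µV

10 V / 2^12 = 10 / 4,096 V = 2441.41 µV.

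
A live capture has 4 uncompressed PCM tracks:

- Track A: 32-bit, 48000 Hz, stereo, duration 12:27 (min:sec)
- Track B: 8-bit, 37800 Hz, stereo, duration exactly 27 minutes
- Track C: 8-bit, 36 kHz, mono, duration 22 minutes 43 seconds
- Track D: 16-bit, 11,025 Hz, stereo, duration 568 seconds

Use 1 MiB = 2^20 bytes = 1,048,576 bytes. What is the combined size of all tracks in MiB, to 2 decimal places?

Track A: 12:27 (min:sec) = 747 s; 48,000 × 747 × 4 × 2 = 286,848,000 bytes.
Track B: exactly 27 minutes = 1,620 s; 37,800 × 1,620 × 1 × 2 = 122,472,000 bytes.
Track C: 22 minutes 43 seconds = 1,363 s; 36,000 × 1,363 × 1 × 1 = 49,068,000 bytes.
Track D: 11,025 × 568 × 2 × 2 = 25,048,800 bytes.
Total = 483,436,800 bytes = 461.04 MiB.

461.04 MiB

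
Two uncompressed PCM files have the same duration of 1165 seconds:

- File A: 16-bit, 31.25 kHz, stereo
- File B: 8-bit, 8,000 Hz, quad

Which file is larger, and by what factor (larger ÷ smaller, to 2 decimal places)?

File A, by a factor of 3.91

File A: 31,250 × 2 × 2 = 125,000 bytes/s.
File B: 8,000 × 1 × 4 = 32,000 bytes/s.
File A is larger; ratio = 145,625,000 / 37,280,000 = 3.91.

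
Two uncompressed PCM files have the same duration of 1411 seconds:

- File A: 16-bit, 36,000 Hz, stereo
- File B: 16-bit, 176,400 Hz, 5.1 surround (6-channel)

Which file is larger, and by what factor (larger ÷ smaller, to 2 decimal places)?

File A: 36,000 × 2 × 2 = 144,000 bytes/s.
File B: 176,400 × 2 × 6 = 2,116,800 bytes/s.
File B is larger; ratio = 2,986,804,800 / 203,184,000 = 14.70.

File B, by a factor of 14.70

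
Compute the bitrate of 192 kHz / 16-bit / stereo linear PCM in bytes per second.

Bit rate = 192,000 × 16 × 2 = 6,144,000 bits/s.
6,144,000 / 8 = 768,000 bytes/s.

768,000 bytes/s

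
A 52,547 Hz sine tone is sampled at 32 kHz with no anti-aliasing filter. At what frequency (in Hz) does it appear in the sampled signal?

11,453 Hz

Nyquist = 32,000/2 = 16,000 Hz; 52,547 Hz exceeds it.
Alias = |52,547 − 2×32,000| = |52,547 − 64,000| = 11,453 Hz.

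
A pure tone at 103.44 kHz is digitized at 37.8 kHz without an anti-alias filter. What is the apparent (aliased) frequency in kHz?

Nyquist = 37,800/2 = 18,900 Hz; 103,440 Hz exceeds it.
Alias = |103,440 − 3×37,800| = |103,440 − 113,400| = 9,960 Hz = 9.96 kHz.

9.96 kHz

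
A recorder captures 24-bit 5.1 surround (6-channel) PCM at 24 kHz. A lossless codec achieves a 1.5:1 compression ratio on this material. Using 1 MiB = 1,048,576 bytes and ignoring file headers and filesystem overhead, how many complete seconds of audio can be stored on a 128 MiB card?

466 seconds

Uncompressed byte rate = 24,000 × 3 × 6 = 432,000 bytes/s.
After 1.5:1 compression, effective rate ≈ 288000 bytes/s.
Capacity = 128 × 1,048,576 = 134,217,728 bytes.
134,217,728 / effective rate ≈ 466.03 s → 466 seconds.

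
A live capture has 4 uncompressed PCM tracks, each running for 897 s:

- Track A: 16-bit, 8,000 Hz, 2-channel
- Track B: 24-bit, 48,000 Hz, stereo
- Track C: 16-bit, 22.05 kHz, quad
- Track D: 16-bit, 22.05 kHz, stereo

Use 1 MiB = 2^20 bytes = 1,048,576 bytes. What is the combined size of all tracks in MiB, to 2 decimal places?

Track A: 8,000 × 897 × 2 × 2 = 28,704,000 bytes.
Track B: 48,000 × 897 × 3 × 2 = 258,336,000 bytes.
Track C: 22,050 × 897 × 2 × 4 = 158,230,800 bytes.
Track D: 22,050 × 897 × 2 × 2 = 79,115,400 bytes.
Total = 524,386,200 bytes = 500.09 MiB.

500.09 MiB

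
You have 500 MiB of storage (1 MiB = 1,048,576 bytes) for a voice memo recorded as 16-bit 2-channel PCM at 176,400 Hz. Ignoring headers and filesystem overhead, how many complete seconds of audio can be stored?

Uncompressed byte rate = 176,400 × 2 × 2 = 705,600 bytes/s.
Capacity = 500 × 1,048,576 = 524,288,000 bytes.
524,288,000 / 705,600 ≈ 743.04 s → 743 seconds.

743 seconds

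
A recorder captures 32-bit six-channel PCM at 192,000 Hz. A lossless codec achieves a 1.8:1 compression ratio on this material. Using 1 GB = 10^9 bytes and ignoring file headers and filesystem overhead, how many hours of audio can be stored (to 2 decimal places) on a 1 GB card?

Uncompressed byte rate = 192,000 × 4 × 6 = 4,608,000 bytes/s.
After 1.8:1 compression, effective rate ≈ 2560000 bytes/s.
Capacity = 1 × 1,000,000,000 = 1,000,000,000 bytes.
1,000,000,000 / effective rate ≈ 390.62 s → 0.11 hours.

0.11 hours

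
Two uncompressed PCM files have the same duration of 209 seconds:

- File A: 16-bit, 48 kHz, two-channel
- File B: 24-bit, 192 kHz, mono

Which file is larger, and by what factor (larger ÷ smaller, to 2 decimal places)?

File A: 48,000 × 2 × 2 = 192,000 bytes/s.
File B: 192,000 × 3 × 1 = 576,000 bytes/s.
File B is larger; ratio = 120,384,000 / 40,128,000 = 3.00.

File B, by a factor of 3.00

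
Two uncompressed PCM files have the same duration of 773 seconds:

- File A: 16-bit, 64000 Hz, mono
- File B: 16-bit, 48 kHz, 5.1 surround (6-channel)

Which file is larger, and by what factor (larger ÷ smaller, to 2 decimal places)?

File A: 64,000 × 2 × 1 = 128,000 bytes/s.
File B: 48,000 × 2 × 6 = 576,000 bytes/s.
File B is larger; ratio = 445,248,000 / 98,944,000 = 4.50.

File B, by a factor of 4.50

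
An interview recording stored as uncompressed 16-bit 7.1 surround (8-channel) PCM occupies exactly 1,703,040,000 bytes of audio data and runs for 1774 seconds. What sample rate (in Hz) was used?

Bytes = sample_rate × seconds × bytes_per_sample × channels.
sample_rate = 1,703,040,000 / (1,774 × 2 × 8) = 1,703,040,000 / 28,384 = 60,000 Hz.

60,000 Hz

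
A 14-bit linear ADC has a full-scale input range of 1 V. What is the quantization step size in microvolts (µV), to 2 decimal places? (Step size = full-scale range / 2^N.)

61.04 µV

1 V / 2^14 = 1 / 16,384 V = 61.04 µV.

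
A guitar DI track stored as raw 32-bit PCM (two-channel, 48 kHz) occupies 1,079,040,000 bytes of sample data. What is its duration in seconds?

2,810 seconds

Byte rate = 48,000 × 4 × 2 = 384,000 bytes/s.
Duration = 1,079,040,000 / 384,000 = 2,810 s.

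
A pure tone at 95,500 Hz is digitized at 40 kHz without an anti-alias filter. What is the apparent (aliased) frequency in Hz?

Nyquist = 40,000/2 = 20,000 Hz; 95,500 Hz exceeds it.
Alias = |95,500 − 2×40,000| = |95,500 − 80,000| = 15,500 Hz.

15,500 Hz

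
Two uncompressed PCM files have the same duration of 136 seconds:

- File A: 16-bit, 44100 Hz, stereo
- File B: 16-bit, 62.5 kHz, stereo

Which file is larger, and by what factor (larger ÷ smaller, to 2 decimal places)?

File B, by a factor of 1.42

File A: 44,100 × 2 × 2 = 176,400 bytes/s.
File B: 62,500 × 2 × 2 = 250,000 bytes/s.
File B is larger; ratio = 34,000,000 / 23,990,400 = 1.42.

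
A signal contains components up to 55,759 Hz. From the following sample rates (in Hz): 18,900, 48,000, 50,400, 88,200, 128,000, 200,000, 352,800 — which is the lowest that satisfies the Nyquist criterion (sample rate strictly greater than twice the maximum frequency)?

128,000 Hz

Need sample rate > 2 × 55,759 = 111,518 Hz.
Lowest listed rate above 111,518 Hz is 128,000 Hz.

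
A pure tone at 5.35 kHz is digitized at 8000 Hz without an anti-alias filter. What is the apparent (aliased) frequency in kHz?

Nyquist = 8,000/2 = 4,000 Hz; 5,350 Hz exceeds it.
Alias = |5,350 − 1×8,000| = |5,350 − 8,000| = 2,650 Hz = 2.65 kHz.

2.65 kHz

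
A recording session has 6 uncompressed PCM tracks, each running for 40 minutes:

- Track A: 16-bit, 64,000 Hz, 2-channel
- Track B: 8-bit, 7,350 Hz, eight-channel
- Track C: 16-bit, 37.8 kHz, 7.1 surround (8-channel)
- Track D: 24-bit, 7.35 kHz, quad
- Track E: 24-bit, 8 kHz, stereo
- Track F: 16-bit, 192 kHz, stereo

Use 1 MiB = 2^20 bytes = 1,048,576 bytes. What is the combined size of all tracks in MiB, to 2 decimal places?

40 minutes = 2,400 s.
Track A: 64,000 × 2,400 × 2 × 2 = 614,400,000 bytes.
Track B: 7,350 × 2,400 × 1 × 8 = 141,120,000 bytes.
Track C: 37,800 × 2,400 × 2 × 8 = 1,451,520,000 bytes.
Track D: 7,350 × 2,400 × 3 × 4 = 211,680,000 bytes.
Track E: 8,000 × 2,400 × 3 × 2 = 115,200,000 bytes.
Track F: 192,000 × 2,400 × 2 × 2 = 1,843,200,000 bytes.
Total = 4,377,120,000 bytes = 4174.35 MiB.

4174.35 MiB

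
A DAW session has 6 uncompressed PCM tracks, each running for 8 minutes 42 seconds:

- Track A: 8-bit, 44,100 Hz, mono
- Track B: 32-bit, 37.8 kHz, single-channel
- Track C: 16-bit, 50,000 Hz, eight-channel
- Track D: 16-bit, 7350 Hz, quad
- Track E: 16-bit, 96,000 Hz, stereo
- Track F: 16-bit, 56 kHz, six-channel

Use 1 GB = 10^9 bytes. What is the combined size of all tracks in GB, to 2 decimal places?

8 minutes 42 seconds = 522 s.
Track A: 44,100 × 522 × 1 × 1 = 23,020,200 bytes.
Track B: 37,800 × 522 × 4 × 1 = 78,926,400 bytes.
Track C: 50,000 × 522 × 2 × 8 = 417,600,000 bytes.
Track D: 7,350 × 522 × 2 × 4 = 30,693,600 bytes.
Track E: 96,000 × 522 × 2 × 2 = 200,448,000 bytes.
Track F: 56,000 × 522 × 2 × 6 = 350,784,000 bytes.
Total = 1,101,472,200 bytes = 1.10 GB.

1.10 GB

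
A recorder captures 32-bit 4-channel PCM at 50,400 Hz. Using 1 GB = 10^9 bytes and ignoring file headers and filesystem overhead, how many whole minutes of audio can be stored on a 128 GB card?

Uncompressed byte rate = 50,400 × 4 × 4 = 806,400 bytes/s.
Capacity = 128 × 1,000,000,000 = 128,000,000,000 bytes.
128,000,000,000 / 806,400 ≈ 158730.16 s → 2,645 minutes.

2,645 minutes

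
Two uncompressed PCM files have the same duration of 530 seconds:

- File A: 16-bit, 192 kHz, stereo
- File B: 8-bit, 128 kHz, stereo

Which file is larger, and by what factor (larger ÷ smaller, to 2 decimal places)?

File A: 192,000 × 2 × 2 = 768,000 bytes/s.
File B: 128,000 × 1 × 2 = 256,000 bytes/s.
File A is larger; ratio = 407,040,000 / 135,680,000 = 3.00.

File A, by a factor of 3.00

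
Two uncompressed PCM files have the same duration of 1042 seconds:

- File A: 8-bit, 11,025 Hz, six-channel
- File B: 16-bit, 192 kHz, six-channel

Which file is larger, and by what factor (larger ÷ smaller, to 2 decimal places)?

File A: 11,025 × 1 × 6 = 66,150 bytes/s.
File B: 192,000 × 2 × 6 = 2,304,000 bytes/s.
File B is larger; ratio = 2,400,768,000 / 68,928,300 = 34.83.

File B, by a factor of 34.83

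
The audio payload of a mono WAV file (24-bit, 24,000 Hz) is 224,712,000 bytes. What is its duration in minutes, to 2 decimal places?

52.02 minutes

Byte rate = 24,000 × 3 × 1 = 72,000 bytes/s.
Duration = 224,712,000 / 72,000 = 3,121 s.
3,121 s / 60 = 52.02 minutes.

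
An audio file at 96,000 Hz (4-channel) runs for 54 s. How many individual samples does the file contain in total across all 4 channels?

96,000 × 54 s × 4 ch = 20,736,000 samples.

20,736,000 samples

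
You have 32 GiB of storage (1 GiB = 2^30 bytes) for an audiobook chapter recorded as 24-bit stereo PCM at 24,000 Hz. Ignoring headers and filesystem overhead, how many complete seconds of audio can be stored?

Uncompressed byte rate = 24,000 × 3 × 2 = 144,000 bytes/s.
Capacity = 32 × 1,073,741,824 = 34,359,738,368 bytes.
34,359,738,368 / 144,000 ≈ 238609.29 s → 238,609 seconds.

238,609 seconds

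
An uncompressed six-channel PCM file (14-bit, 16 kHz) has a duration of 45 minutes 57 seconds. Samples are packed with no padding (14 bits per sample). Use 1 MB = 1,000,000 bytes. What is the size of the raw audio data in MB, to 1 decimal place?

463.2 MB

Duration = 45 minutes 57 seconds = 2,757 s.
Bits = 16,000 × 2,757 × 14 × 6 = 3,705,408,000 bits = 463,176,000 bytes.
463,176,000 / 1,000,000 = 463.2 MB.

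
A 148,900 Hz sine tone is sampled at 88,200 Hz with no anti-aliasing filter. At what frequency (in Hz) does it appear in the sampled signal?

Nyquist = 88,200/2 = 44,100 Hz; 148,900 Hz exceeds it.
Alias = |148,900 − 2×88,200| = |148,900 − 176,400| = 27,500 Hz.

27,500 Hz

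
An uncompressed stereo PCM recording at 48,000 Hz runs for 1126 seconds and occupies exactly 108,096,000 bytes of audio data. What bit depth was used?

Bytes per sample = 108,096,000 / (48,000 × 1,126 × 2) = 108,096,000 / 108,096,000 = 1.
Bit depth = 1 × 8 = 8 bits.

8 bits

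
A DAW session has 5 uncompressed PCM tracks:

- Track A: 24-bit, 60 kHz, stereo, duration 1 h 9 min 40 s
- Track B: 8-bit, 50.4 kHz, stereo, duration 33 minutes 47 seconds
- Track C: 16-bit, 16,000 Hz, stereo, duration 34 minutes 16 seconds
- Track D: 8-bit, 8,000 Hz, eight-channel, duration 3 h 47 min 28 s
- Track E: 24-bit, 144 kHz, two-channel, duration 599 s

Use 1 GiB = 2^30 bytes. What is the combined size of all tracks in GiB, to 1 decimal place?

3.0 GiB

Track A: 1 h 9 min 40 s = 4,180 s; 60,000 × 4,180 × 3 × 2 = 1,504,800,000 bytes.
Track B: 33 minutes 47 seconds = 2,027 s; 50,400 × 2,027 × 1 × 2 = 204,321,600 bytes.
Track C: 34 minutes 16 seconds = 2,056 s; 16,000 × 2,056 × 2 × 2 = 131,584,000 bytes.
Track D: 3 h 47 min 28 s = 13,648 s; 8,000 × 13,648 × 1 × 8 = 873,472,000 bytes.
Track E: 144,000 × 599 × 3 × 2 = 517,536,000 bytes.
Total = 3,231,713,600 bytes = 3.0 GiB.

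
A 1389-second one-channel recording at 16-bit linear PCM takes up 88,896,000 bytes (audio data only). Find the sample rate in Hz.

Bytes = sample_rate × seconds × bytes_per_sample × channels.
sample_rate = 88,896,000 / (1,389 × 2 × 1) = 88,896,000 / 2,778 = 32,000 Hz.

32,000 Hz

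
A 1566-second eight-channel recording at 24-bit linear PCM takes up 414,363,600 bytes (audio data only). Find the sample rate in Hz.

11,025 Hz

Bytes = sample_rate × seconds × bytes_per_sample × channels.
sample_rate = 414,363,600 / (1,566 × 3 × 8) = 414,363,600 / 37,584 = 11,025 Hz.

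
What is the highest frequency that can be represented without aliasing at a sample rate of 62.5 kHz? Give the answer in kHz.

31.25 kHz

Nyquist frequency = sample rate / 2 = 62,500 / 2 = 31.25 kHz.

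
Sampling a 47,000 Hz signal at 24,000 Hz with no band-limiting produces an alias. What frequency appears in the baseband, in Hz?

1,000 Hz

Nyquist = 24,000/2 = 12,000 Hz; 47,000 Hz exceeds it.
Alias = |47,000 − 2×24,000| = |47,000 − 48,000| = 1,000 Hz.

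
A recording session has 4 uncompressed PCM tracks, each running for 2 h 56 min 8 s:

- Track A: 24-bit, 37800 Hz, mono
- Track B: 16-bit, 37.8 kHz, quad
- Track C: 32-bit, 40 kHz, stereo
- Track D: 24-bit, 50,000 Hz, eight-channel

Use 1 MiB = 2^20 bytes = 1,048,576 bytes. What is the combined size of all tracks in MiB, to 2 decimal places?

19509.83 MiB

2 h 56 min 8 s = 10,568 s.
Track A: 37,800 × 10,568 × 3 × 1 = 1,198,411,200 bytes.
Track B: 37,800 × 10,568 × 2 × 4 = 3,195,763,200 bytes.
Track C: 40,000 × 10,568 × 4 × 2 = 3,381,760,000 bytes.
Track D: 50,000 × 10,568 × 3 × 8 = 12,681,600,000 bytes.
Total = 20,457,534,400 bytes = 19509.83 MiB.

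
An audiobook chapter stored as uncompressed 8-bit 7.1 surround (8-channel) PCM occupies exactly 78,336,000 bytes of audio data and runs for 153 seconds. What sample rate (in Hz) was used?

64,000 Hz

Bytes = sample_rate × seconds × bytes_per_sample × channels.
sample_rate = 78,336,000 / (153 × 1 × 8) = 78,336,000 / 1,224 = 64,000 Hz.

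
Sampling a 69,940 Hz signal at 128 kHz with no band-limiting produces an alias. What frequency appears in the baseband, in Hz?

Nyquist = 128,000/2 = 64,000 Hz; 69,940 Hz exceeds it.
Alias = |69,940 − 1×128,000| = |69,940 − 128,000| = 58,060 Hz.

58,060 Hz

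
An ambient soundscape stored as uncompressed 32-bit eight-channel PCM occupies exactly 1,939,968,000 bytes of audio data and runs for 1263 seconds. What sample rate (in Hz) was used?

48,000 Hz

Bytes = sample_rate × seconds × bytes_per_sample × channels.
sample_rate = 1,939,968,000 / (1,263 × 4 × 8) = 1,939,968,000 / 40,416 = 48,000 Hz.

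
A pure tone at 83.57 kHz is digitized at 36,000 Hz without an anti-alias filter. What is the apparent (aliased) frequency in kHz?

Nyquist = 36,000/2 = 18,000 Hz; 83,570 Hz exceeds it.
Alias = |83,570 − 2×36,000| = |83,570 − 72,000| = 11,570 Hz = 11.57 kHz.

11.57 kHz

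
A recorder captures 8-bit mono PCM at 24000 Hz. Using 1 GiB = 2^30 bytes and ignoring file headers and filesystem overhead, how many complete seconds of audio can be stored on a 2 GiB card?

Uncompressed byte rate = 24,000 × 1 × 1 = 24,000 bytes/s.
Capacity = 2 × 1,073,741,824 = 2,147,483,648 bytes.
2,147,483,648 / 24,000 ≈ 89478.49 s → 89,478 seconds.

89,478 seconds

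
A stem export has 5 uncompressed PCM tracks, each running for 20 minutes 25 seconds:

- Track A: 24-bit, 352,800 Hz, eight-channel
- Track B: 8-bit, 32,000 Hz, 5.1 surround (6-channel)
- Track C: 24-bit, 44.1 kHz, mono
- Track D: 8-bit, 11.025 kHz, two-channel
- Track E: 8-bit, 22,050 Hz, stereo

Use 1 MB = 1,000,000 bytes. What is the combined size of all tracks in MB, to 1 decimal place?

20 minutes 25 seconds = 1,225 s.
Track A: 352,800 × 1,225 × 3 × 8 = 10,372,320,000 bytes.
Track B: 32,000 × 1,225 × 1 × 6 = 235,200,000 bytes.
Track C: 44,100 × 1,225 × 3 × 1 = 162,067,500 bytes.
Track D: 11,025 × 1,225 × 1 × 2 = 27,011,250 bytes.
Track E: 22,050 × 1,225 × 1 × 2 = 54,022,500 bytes.
Total = 10,850,621,250 bytes = 10850.6 MB.

10850.6 MB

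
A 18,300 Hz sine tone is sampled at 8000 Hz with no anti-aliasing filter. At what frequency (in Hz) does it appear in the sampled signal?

2,300 Hz

Nyquist = 8,000/2 = 4,000 Hz; 18,300 Hz exceeds it.
Alias = |18,300 − 2×8,000| = |18,300 − 16,000| = 2,300 Hz.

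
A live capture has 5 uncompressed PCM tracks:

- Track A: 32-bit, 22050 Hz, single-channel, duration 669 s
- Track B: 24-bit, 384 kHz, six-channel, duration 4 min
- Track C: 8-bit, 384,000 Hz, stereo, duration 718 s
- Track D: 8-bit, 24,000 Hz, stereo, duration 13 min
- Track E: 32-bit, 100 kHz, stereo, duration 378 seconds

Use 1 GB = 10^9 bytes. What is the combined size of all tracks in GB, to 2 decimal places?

Track A: 22,050 × 669 × 4 × 1 = 59,005,800 bytes.
Track B: 4 min = 240 s; 384,000 × 240 × 3 × 6 = 1,658,880,000 bytes.
Track C: 384,000 × 718 × 1 × 2 = 551,424,000 bytes.
Track D: 13 min = 780 s; 24,000 × 780 × 1 × 2 = 37,440,000 bytes.
Track E: 100,000 × 378 × 4 × 2 = 302,400,000 bytes.
Total = 2,609,149,800 bytes = 2.61 GB.

2.61 GB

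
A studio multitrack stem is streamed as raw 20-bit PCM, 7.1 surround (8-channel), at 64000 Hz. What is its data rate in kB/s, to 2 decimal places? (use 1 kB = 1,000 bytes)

Bit rate = 64,000 × 20 × 8 = 10,240,000 bits/s.
10,240,000 / 8 = 1,280,000 B/s = 1280.00 kB/s.

1280.00 kB/s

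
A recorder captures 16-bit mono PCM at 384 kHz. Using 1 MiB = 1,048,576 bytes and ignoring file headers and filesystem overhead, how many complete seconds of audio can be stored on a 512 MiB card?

Uncompressed byte rate = 384,000 × 2 × 1 = 768,000 bytes/s.
Capacity = 512 × 1,048,576 = 536,870,912 bytes.
536,870,912 / 768,000 ≈ 699.05 s → 699 seconds.

699 seconds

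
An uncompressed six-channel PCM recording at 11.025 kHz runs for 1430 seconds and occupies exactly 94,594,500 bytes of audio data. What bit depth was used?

Bytes per sample = 94,594,500 / (11,025 × 1,430 × 6) = 94,594,500 / 94,594,500 = 1.
Bit depth = 1 × 8 = 8 bits.

8 bits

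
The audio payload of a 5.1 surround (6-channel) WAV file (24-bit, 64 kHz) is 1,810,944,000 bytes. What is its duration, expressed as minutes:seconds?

26:12

Byte rate = 64,000 × 3 × 6 = 1,152,000 bytes/s.
Duration = 1,810,944,000 / 1,152,000 = 1,572 s.
1,572 s = 26:12.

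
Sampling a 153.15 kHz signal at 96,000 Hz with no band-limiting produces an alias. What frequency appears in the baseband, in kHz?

Nyquist = 96,000/2 = 48,000 Hz; 153,150 Hz exceeds it.
Alias = |153,150 − 2×96,000| = |153,150 − 192,000| = 38,850 Hz = 38.85 kHz.

38.85 kHz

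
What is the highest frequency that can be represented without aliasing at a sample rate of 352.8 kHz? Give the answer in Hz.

176,400 Hz

Nyquist frequency = sample rate / 2 = 352,800 / 2 = 176,400 Hz.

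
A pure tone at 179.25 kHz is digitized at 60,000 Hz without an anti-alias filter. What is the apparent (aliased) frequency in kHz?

Nyquist = 60,000/2 = 30,000 Hz; 179,250 Hz exceeds it.
Alias = |179,250 − 3×60,000| = |179,250 − 180,000| = 750 Hz = 0.75 kHz.

0.75 kHz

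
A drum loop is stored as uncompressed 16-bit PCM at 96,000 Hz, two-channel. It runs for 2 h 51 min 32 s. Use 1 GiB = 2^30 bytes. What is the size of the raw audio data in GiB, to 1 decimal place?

3.7 GiB

Duration = 2 h 51 min 32 s = 10,292 s.
Bytes = 96,000 samples/s × 10,292 s × 2 bytes/sample × 2 ch = 3,952,128,000 bytes.
3,952,128,000 / 1,073,741,824 = 3.7 GiB.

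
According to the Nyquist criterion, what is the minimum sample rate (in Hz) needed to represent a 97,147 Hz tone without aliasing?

Minimum sample rate = 2 × 97,147 Hz = 194,294 Hz.

194,294 Hz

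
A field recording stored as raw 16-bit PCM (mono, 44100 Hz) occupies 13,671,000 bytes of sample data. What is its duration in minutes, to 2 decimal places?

Byte rate = 44,100 × 2 × 1 = 88,200 bytes/s.
Duration = 13,671,000 / 88,200 = 155 s.
155 s / 60 = 2.58 minutes.

2.58 minutes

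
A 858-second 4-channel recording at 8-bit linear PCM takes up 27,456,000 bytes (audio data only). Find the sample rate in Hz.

Bytes = sample_rate × seconds × bytes_per_sample × channels.
sample_rate = 27,456,000 / (858 × 1 × 4) = 27,456,000 / 3,432 = 8,000 Hz.

8,000 Hz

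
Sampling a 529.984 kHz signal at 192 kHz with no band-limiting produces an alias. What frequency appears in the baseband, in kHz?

Nyquist = 192,000/2 = 96,000 Hz; 529,984 Hz exceeds it.
Alias = |529,984 − 3×192,000| = |529,984 − 576,000| = 46,016 Hz = 46.016 kHz.

46.016 kHz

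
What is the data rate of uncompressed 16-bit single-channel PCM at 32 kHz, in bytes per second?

64,000 bytes/s

Bit rate = 32,000 × 16 × 1 = 512,000 bits/s.
512,000 / 8 = 64,000 bytes/s.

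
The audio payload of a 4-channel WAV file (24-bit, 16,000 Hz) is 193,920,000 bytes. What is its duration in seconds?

Byte rate = 16,000 × 3 × 4 = 192,000 bytes/s.
Duration = 193,920,000 / 192,000 = 1,010 s.

1,010 seconds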